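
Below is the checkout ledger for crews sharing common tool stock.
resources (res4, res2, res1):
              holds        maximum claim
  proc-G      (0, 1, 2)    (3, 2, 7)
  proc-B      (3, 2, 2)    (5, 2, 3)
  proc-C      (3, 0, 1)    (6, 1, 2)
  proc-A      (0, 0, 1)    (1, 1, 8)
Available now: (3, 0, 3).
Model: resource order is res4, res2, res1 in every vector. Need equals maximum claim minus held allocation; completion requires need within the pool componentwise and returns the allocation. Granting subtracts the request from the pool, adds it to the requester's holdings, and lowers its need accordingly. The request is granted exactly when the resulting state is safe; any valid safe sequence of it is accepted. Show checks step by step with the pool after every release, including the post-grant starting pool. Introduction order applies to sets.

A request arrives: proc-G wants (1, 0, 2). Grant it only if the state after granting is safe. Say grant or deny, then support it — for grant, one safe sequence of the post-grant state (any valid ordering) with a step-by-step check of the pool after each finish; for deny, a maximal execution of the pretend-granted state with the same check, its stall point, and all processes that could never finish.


GRANT — the state after the grant stays safe, e.g. via proc-B, proc-C, proc-G, proc-A.
Key observation: with (2, 0, 1) left after the transfer, proc-B can run at once — the state stays safe.
Check on the post-grant state, step by step:
  pool = (2, 0, 1)
  run proc-B (needs (2, 0, 1), free (2, 0, 1)); after release of (3, 2, 2) the pool is (5, 2, 3)
  run proc-C (needs (3, 1, 1), free (5, 2, 3)); after release of (3, 0, 1) the pool is (8, 2, 4)
  run proc-G (needs (2, 1, 3), free (8, 2, 4)); after release of (1, 1, 4) the pool is (9, 3, 8)
  run proc-A (needs (1, 1, 7), free (9, 3, 8)); after release of (0, 0, 1) the pool is (9, 3, 9)


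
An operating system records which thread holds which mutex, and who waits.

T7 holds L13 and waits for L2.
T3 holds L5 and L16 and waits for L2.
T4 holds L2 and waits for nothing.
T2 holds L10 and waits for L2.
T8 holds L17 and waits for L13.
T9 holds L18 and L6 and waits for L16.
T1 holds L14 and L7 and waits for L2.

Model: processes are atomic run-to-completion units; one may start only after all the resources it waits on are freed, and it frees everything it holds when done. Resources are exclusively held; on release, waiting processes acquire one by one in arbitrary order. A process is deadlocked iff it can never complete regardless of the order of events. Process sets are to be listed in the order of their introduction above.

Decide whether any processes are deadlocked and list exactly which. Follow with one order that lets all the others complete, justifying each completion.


The deadlocked set is empty.
Key observation: although several processes wait, no cycle exists — each chain bottoms out at a free runner.
The rest can finish in the order T4, T3, T7, T2, T9, T1, T8.
Verifying each step:
  run T4 (it waits on nothing); releases L2
  run T3 (all its waits — L2 — are resolved); releases L5 and L16
  run T7 (all its waits — L2 — are resolved); releases L13
  run T2 (all its waits — L2 — are resolved); releases L10
  run T9 (all its waits — L16 — are resolved); releases L18 and L6
  run T1 (all its waits — L2 — are resolved); releases L14 and L7
  run T8 (all its waits — L13 — are resolved); releases L17


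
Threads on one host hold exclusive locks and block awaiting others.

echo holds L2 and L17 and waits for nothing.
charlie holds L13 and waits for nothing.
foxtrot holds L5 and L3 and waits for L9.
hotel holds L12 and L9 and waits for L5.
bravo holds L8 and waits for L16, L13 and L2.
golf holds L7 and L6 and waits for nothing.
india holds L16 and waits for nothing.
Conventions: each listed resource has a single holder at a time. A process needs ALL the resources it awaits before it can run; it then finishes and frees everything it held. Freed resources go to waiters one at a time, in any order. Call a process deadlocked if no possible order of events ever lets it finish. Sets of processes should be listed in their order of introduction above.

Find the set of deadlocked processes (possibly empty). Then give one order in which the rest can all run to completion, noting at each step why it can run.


Deadlocked: foxtrot and hotel.
Key observation: the wait chain closes on itself along foxtrot -> hotel -> foxtrot; no other process is dragged down with it.
One completion order for the rest: echo, golf, india, charlie, bravo.
Check, step by step:
  echo: no waits; runs immediately, freeing L2 and L17
  golf: no waits; runs immediately, freeing L7 and L6
  india: no waits; runs immediately, freeing L16
  charlie: no waits; runs immediately, freeing L13
  bravo waits on L16, L13 and L2 — all released -> runs and releases L8


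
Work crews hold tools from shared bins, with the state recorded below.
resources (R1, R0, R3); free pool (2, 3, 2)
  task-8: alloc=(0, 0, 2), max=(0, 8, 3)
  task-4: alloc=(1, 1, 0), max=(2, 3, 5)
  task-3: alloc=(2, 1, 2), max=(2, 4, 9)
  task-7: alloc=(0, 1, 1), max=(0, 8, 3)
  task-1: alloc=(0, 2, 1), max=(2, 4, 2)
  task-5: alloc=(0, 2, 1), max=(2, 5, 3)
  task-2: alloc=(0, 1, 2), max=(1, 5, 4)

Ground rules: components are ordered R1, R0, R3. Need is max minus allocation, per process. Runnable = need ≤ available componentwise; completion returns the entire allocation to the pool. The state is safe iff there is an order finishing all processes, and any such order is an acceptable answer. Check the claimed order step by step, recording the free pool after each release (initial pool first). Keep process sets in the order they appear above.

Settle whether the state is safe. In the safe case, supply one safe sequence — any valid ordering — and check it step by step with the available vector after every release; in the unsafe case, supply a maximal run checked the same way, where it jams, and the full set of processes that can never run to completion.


SAFE, for example via the order task-1, task-2, task-5, task-8, task-3, task-4, task-7.
Key observation: the order's first zero-slack moment is task-1 ((2, 2, 1) needed, (2, 3, 2) free — a requested resource with nothing to spare).
Step-by-step check:
  pool = (2, 3, 2)
  task-1: need (2, 2, 1) fits (2, 3, 2); releases (0, 2, 1), pool now (2, 5, 3)
  task-2: need (1, 4, 2) fits (2, 5, 3); releases (0, 1, 2), pool now (2, 6, 5)
  task-5: need (2, 3, 2) fits (2, 6, 5); releases (0, 2, 1), pool now (2, 8, 6)
  task-8: need (0, 8, 1) fits (2, 8, 6); releases (0, 0, 2), pool now (2, 8, 8)
  task-3: need (0, 3, 7) fits (2, 8, 8); releases (2, 1, 2), pool now (4, 9, 10)
  task-4: need (1, 2, 5) fits (4, 9, 10); releases (1, 1, 0), pool now (5, 10, 10)
  task-7: need (0, 7, 2) fits (5, 10, 10); releases (0, 1, 1), pool now (5, 11, 11)


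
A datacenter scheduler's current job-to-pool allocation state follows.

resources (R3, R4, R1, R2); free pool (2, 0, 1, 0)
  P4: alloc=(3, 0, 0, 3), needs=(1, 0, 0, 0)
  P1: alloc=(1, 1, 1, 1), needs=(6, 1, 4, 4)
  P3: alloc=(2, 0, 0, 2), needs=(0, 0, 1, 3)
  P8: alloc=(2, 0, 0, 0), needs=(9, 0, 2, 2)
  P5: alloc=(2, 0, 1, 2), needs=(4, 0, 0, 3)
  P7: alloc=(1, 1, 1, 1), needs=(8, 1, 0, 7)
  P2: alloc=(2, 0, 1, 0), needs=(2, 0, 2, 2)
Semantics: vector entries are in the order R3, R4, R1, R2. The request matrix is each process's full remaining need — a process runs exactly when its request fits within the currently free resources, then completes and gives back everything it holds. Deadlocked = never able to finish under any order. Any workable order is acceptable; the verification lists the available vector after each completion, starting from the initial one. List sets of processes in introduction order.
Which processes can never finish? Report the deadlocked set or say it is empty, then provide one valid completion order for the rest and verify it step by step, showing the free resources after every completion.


Deadlocked set: P1 and P7.
Key observation: after P4, P3, P5, P8, P2 complete, (13, 0, 3, 7) is the best the pool ever gets, yet each leftover process wants more R4.
A valid finishing order for the others: P4, P3, P5, P8, P2. Verifying each step:
  pool = (2, 0, 1, 0)
  P4: need (1, 0, 0, 0) fits (2, 0, 1, 0); releases (3, 0, 0, 3), pool now (5, 0, 1, 3)
  P3: need (0, 0, 1, 3) fits (5, 0, 1, 3); releases (2, 0, 0, 2), pool now (7, 0, 1, 5)
  P5: need (4, 0, 0, 3) fits (7, 0, 1, 5); releases (2, 0, 1, 2), pool now (9, 0, 2, 7)
  P8: need (9, 0, 2, 2) fits (9, 0, 2, 7); releases (2, 0, 0, 0), pool now (11, 0, 2, 7)
  P2: need (2, 0, 2, 2) fits (11, 0, 2, 7); releases (2, 0, 1, 0), pool now (13, 0, 3, 7)
The stuck group stays short no matter what:
  P1 still needs (6, 1, 4, 4) but only (13, 0, 3, 7) is free — short on R4 and R1
  P7 still needs (8, 1, 0, 7) but only (13, 0, 3, 7) is free — short on R4


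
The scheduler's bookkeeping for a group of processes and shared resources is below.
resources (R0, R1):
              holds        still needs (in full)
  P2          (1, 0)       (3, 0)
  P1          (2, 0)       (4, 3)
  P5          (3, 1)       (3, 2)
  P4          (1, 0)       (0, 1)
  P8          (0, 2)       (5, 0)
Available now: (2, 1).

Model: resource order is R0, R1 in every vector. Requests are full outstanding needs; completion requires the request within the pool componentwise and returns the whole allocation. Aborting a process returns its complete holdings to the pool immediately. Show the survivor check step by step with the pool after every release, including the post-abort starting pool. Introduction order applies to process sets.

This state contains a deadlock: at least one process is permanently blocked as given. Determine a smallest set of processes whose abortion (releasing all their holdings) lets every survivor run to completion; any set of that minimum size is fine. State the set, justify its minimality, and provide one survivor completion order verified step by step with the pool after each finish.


Abort P1.
Key observation: P8 was stuck for good until P1 gave back (2, 0); in the order shown it finishes at step 3.
No smaller set exists: with zero aborts the deadlock remains.
The survivors complete as P4, P2, P8, P5. Walking it through (starting from the post-abort pool):
  pool = (4, 1)
  run P4 (needs (0, 1), free (4, 1)); after release of (1, 0) the pool is (5, 1)
  run P2 (needs (3, 0), free (5, 1)); after release of (1, 0) the pool is (6, 1)
  run P8 (needs (5, 0), free (6, 1)); after release of (0, 2) the pool is (6, 3)
  run P5 (needs (3, 2), free (6, 3)); after release of (3, 1) the pool is (9, 4)


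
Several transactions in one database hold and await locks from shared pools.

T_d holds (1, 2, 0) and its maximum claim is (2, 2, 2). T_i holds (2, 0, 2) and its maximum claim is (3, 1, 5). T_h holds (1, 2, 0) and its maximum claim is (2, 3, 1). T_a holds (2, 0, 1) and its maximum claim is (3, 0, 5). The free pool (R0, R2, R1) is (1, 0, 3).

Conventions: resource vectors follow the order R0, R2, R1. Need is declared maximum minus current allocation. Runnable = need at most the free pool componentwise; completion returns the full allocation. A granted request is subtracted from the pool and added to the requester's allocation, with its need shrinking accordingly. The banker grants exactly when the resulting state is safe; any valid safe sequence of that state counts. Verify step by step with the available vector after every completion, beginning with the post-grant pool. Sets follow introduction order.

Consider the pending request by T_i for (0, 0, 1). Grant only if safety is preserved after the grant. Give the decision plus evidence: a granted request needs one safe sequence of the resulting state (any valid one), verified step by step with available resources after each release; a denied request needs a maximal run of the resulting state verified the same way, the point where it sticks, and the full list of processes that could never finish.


GRANT. The post-grant state is safe; one safe sequence: T_d, T_h, T_i, T_a.
Key observation: after the grant the pool drops to (1, 0, 2), which still lets T_d finish first and unwind the rest.
Verifying the post-grant state step by step:
  pool = (1, 0, 2)
  run T_d (needs (1, 0, 2), free (1, 0, 2)); after release of (1, 2, 0) the pool is (2, 2, 2)
  run T_h (needs (1, 1, 1), free (2, 2, 2)); after release of (1, 2, 0) the pool is (3, 4, 2)
  run T_i (needs (1, 1, 2), free (3, 4, 2)); after release of (2, 0, 3) the pool is (5, 4, 5)
  run T_a (needs (1, 0, 4), free (5, 4, 5)); after release of (2, 0, 1) the pool is (7, 4, 6)


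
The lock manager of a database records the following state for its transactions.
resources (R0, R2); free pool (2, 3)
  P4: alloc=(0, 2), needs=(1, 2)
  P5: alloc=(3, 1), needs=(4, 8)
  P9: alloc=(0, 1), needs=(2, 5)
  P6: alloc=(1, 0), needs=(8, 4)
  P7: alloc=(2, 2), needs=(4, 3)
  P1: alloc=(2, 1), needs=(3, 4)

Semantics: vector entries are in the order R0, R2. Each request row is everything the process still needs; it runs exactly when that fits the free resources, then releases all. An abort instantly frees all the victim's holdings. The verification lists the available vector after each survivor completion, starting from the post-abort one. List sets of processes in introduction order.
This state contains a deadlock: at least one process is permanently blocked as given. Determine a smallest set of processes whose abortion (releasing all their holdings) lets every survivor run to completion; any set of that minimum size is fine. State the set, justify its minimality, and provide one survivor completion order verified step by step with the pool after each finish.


Abort P7.
Key observation: no ordering could ever have run P5 before the abort of P7; with (2, 2) back in the pool it fits at step 3.
No smaller set exists: with zero aborts the deadlock remains.
The survivors complete as P9, P4, P5, P1, P6. Walking it through (starting from the post-abort pool):
  pool = (4, 5)
  P9 needs (2, 5) <= (4, 5) -> finishes; pool += (0, 1) = (4, 6)
  P4 needs (1, 2) <= (4, 6) -> finishes; pool += (0, 2) = (4, 8)
  P5 needs (4, 8) <= (4, 8) -> finishes; pool += (3, 1) = (7, 9)
  P1 needs (3, 4) <= (7, 9) -> finishes; pool += (2, 1) = (9, 10)
  P6 needs (8, 4) <= (9, 10) -> finishes; pool += (1, 0) = (10, 10)


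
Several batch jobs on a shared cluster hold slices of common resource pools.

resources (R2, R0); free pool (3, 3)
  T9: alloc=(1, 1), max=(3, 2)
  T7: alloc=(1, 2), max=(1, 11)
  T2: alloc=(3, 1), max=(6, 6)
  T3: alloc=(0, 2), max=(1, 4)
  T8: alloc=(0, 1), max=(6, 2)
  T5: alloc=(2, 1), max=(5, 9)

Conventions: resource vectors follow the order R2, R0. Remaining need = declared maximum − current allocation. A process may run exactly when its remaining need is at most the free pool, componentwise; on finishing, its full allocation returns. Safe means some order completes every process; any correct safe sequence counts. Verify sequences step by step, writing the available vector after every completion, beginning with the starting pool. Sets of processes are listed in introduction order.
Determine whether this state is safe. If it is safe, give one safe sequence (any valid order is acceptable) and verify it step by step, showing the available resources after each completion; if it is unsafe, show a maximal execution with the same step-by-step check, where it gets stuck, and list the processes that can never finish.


SAFE, for example via the order T9, T3, T2, T8, T5, T7.
Key observation: T5 is the earliest step where a requested resource binds exactly: need (3, 8), pool (7, 8) at its turn.
Verifying each step:
  pool = (3, 3)
  T9 needs (2, 1) <= (3, 3) -> finishes; pool += (1, 1) = (4, 4)
  T3 needs (1, 2) <= (4, 4) -> finishes; pool += (0, 2) = (4, 6)
  T2 needs (3, 5) <= (4, 6) -> finishes; pool += (3, 1) = (7, 7)
  T8 needs (6, 1) <= (7, 7) -> finishes; pool += (0, 1) = (7, 8)
  T5 needs (3, 8) <= (7, 8) -> finishes; pool += (2, 1) = (9, 9)
  T7 needs (0, 9) <= (9, 9) -> finishes; pool += (1, 2) = (10, 11)


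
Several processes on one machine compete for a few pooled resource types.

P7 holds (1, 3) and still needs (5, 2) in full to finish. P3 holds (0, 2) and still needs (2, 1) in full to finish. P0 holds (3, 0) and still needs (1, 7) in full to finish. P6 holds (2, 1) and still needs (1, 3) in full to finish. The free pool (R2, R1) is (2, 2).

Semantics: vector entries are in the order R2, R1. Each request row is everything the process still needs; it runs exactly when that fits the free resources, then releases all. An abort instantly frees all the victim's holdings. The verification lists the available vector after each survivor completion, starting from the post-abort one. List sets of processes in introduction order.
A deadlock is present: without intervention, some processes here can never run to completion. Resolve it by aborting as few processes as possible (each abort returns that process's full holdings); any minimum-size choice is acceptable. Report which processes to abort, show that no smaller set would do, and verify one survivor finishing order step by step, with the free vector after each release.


Minimum abort set: P0.
Key observation: P7 had no path to completion before; after the abort of P0 ((3, 0) returned), step 2 is where it fits.
Why nothing smaller works: aborting no one leaves the state deadlocked as given.
One survivor order: P3, P7, P6. Check, step by step (post-abort pool first):
  pool = (5, 2)
  P3: need (2, 1) fits (5, 2); releases (0, 2), pool now (5, 4)
  P7: need (5, 2) fits (5, 4); releases (1, 3), pool now (6, 7)
  P6: need (1, 3) fits (6, 7); releases (2, 1), pool now (8, 8)


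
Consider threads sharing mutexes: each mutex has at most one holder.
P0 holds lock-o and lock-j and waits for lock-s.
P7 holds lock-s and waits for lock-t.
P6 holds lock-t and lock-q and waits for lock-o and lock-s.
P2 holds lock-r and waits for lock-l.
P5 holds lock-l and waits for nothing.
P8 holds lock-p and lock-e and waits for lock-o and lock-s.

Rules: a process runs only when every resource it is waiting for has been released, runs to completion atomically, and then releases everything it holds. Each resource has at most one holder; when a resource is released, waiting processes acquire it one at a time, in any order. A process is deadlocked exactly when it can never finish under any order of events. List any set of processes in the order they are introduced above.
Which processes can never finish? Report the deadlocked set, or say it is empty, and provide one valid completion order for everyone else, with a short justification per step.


The deadlocked set is P0, P7, P6 and P8.
Key observation: the knot is the closed ring of waits P0 -> P7 -> P6 -> P0; P8 waits into the deadlock from upstream.
The rest can finish in the order P5, P2.
Step-by-step check:
  P5 waits on nothing -> runs at once and releases lock-l
  P2 waits on lock-l — all released -> runs and releases lock-r


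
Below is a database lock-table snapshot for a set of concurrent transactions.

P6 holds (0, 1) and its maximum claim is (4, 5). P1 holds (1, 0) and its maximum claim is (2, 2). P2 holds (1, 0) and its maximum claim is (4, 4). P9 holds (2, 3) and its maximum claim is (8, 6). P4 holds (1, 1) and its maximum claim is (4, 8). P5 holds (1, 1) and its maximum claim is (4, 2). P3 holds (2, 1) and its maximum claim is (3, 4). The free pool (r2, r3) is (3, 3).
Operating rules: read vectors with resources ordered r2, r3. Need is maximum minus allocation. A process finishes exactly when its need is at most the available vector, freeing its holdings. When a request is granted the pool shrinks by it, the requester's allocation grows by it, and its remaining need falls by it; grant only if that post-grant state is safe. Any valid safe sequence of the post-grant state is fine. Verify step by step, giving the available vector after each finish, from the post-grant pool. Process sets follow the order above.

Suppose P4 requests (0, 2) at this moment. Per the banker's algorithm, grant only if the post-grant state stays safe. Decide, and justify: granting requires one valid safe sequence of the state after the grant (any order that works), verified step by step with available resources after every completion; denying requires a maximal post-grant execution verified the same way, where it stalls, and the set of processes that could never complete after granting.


DENY. Granting would leave the state unsafe.
Key observation: after P5, P1 complete, (5, 2) is the best the pool ever gets, yet each leftover process wants more r3.
On the post-grant state, P5, P1 is a maximal run — nothing extends it. Check, step by step:
  pool = (3, 1)
  P5: need (3, 1) fits (3, 1); releases (1, 1), pool now (4, 2)
  P1: need (1, 2) fits (4, 2); releases (1, 0), pool now (5, 2)
  P6 still needs (4, 4) but only (5, 2) is free — short on r3
  P2 still needs (3, 4) but only (5, 2) is free — short on r3
  P9 still needs (6, 3) but only (5, 2) is free — short on r2 and r3
  P4 still needs (3, 5) but only (5, 2) is free — short on r3
  P3 still needs (1, 3) but only (5, 2) is free — short on r3
Processes that could never finish after the grant: P6, P2, P9, P4 and P3.


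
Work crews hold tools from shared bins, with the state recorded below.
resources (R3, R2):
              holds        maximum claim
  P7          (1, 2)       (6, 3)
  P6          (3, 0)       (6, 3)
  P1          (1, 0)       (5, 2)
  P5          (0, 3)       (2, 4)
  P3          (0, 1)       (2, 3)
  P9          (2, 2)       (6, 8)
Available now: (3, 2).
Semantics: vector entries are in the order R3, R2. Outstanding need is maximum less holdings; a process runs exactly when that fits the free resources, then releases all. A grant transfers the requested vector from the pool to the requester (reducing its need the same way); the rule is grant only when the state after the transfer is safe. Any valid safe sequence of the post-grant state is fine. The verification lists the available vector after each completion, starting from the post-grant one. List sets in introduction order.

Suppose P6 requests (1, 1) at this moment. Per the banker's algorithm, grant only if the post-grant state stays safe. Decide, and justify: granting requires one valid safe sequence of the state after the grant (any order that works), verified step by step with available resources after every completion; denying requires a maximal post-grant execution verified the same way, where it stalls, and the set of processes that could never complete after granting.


GRANT. The post-grant state is safe; one safe sequence: P5, P6, P1, P7, P9, P3.
Key observation: even at the reduced pool (2, 1), P5 fits immediately, so safety survives the grant.
Step-by-step check of the post-grant state:
  pool = (2, 1)
  P5: need (2, 1) fits (2, 1); releases (0, 3), pool now (2, 4)
  P6: need (2, 2) fits (2, 4); releases (4, 1), pool now (6, 5)
  P1: need (4, 2) fits (6, 5); releases (1, 0), pool now (7, 5)
  P7: need (5, 1) fits (7, 5); releases (1, 2), pool now (8, 7)
  P9: need (4, 6) fits (8, 7); releases (2, 2), pool now (10, 9)
  P3: need (2, 2) fits (10, 9); releases (0, 1), pool now (10, 10)


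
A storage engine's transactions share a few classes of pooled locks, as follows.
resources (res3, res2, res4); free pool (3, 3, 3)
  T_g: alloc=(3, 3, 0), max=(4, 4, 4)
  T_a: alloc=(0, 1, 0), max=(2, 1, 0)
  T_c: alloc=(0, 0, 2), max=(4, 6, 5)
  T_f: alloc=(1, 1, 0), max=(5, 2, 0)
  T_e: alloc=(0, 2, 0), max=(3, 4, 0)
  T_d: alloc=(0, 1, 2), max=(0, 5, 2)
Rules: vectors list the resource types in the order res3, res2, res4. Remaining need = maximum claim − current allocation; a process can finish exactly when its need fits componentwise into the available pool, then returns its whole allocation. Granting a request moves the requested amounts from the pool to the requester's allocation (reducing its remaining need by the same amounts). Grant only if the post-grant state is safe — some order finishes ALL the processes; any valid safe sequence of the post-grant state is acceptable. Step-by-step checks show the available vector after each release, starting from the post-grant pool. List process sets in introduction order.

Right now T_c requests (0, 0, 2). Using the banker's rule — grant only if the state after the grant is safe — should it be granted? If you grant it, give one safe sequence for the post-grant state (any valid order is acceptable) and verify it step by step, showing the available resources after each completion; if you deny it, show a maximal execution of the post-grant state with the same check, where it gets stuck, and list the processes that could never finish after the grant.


DENY. Granting would leave the state unsafe.
Key observation: after T_e, T_d, T_a the pool peaks at (3, 7, 3), and each blocked process is short somewhere: T_g on res4; T_c on res3; T_f on res3.
On the post-grant state, T_e, T_d, T_a is a maximal run — nothing extends it. Check, step by step:
  pool = (3, 3, 1)
  run T_e (needs (3, 2, 0), free (3, 3, 1)); after release of (0, 2, 0) the pool is (3, 5, 1)
  run T_d (needs (0, 4, 0), free (3, 5, 1)); after release of (0, 1, 2) the pool is (3, 6, 3)
  run T_a (needs (2, 0, 0), free (3, 6, 3)); after release of (0, 1, 0) the pool is (3, 7, 3)
  T_g cannot run: need (1, 1, 4) vs free (3, 7, 3) (insufficient res4)
  T_c cannot run: need (4, 6, 1) vs free (3, 7, 3) (insufficient res3)
  T_f cannot run: need (4, 1, 0) vs free (3, 7, 3) (insufficient res3)
Processes that could never finish after the grant: T_g, T_c and T_f.


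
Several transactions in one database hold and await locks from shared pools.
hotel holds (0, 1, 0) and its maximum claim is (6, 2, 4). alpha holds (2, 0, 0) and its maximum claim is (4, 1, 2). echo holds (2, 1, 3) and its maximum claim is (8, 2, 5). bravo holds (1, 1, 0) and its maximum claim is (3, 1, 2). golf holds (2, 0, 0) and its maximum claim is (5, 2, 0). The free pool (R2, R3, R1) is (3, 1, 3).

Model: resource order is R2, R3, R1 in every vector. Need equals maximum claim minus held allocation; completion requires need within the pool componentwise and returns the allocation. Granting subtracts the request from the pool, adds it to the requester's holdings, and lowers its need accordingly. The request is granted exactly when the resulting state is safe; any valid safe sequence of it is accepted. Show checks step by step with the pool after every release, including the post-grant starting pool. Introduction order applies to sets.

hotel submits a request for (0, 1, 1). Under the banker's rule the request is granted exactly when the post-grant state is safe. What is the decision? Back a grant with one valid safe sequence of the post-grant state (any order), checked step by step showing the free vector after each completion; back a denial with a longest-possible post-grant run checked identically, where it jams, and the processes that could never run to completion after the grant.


GRANT: granting preserves safety; a valid post-grant sequence is bravo, alpha, echo, golf, hotel.
Key observation: even at the reduced pool (3, 0, 2), bravo fits immediately, so safety survives the grant.
Step-by-step check of the post-grant state:
  pool = (3, 0, 2)
  run bravo (needs (2, 0, 2), free (3, 0, 2)); after release of (1, 1, 0) the pool is (4, 1, 2)
  run alpha (needs (2, 1, 2), free (4, 1, 2)); after release of (2, 0, 0) the pool is (6, 1, 2)
  run echo (needs (6, 1, 2), free (6, 1, 2)); after release of (2, 1, 3) the pool is (8, 2, 5)
  run golf (needs (3, 2, 0), free (8, 2, 5)); after release of (2, 0, 0) the pool is (10, 2, 5)
  run hotel (needs (6, 0, 3), free (10, 2, 5)); after release of (0, 2, 1) the pool is (10, 4, 6)


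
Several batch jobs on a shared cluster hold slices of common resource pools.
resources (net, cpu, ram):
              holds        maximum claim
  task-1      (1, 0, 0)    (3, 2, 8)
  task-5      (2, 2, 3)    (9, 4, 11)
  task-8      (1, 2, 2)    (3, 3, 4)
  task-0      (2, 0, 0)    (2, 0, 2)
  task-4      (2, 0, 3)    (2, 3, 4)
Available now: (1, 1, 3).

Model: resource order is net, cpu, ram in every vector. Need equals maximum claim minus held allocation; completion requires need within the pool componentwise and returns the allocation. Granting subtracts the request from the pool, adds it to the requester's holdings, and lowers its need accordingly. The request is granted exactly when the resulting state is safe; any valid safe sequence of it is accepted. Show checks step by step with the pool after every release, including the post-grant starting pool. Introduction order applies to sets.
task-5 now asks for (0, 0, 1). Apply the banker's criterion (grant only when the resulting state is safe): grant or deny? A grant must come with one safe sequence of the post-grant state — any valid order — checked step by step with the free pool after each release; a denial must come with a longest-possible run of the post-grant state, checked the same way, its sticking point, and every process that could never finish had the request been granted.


DENY: after the grant no complete ordering would exist.
Key observation: after task-0, task-8, task-4 the pool peaks at (6, 3, 7), and each blocked process is short somewhere: task-1 on ram; task-5 on net.
On the post-grant state, task-0, task-8, task-4 is a maximal run — nothing extends it. Check, step by step:
  pool = (1, 1, 2)
  task-0: need (0, 0, 2) fits (1, 1, 2); releases (2, 0, 0), pool now (3, 1, 2)
  task-8: need (2, 1, 2) fits (3, 1, 2); releases (1, 2, 2), pool now (4, 3, 4)
  task-4: need (0, 3, 1) fits (4, 3, 4); releases (2, 0, 3), pool now (6, 3, 7)
  blocked: task-1 wants (2, 2, 8), pool (6, 3, 7) — not enough ram
  blocked: task-5 wants (7, 2, 7), pool (6, 3, 7) — not enough net
Had the request been granted, task-1 and task-5 could never finish.


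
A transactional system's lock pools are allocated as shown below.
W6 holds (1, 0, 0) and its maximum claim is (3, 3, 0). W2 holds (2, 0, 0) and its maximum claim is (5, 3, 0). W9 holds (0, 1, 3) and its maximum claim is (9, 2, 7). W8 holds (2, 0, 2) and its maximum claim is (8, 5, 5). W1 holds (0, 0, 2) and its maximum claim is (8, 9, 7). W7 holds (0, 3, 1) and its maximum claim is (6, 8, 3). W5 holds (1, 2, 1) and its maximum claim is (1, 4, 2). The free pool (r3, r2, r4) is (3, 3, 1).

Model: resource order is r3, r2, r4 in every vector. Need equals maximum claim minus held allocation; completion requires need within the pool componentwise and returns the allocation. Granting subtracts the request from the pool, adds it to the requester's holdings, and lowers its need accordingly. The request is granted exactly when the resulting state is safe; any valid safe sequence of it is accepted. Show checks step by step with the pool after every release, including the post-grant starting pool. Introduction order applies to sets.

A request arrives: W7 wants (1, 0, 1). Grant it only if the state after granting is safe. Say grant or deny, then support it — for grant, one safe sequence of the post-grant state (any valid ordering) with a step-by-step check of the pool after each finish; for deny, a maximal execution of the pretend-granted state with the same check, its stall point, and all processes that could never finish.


DENY: after the grant no complete ordering would exist.
Key observation: W6, W2 can finish, but then (5, 3, 0) is all there is, and the blocked group's r4 demands exceed it.
After a pretend grant, a maximal execution: W6, W2 — then nothing else fits. Step-by-step check:
  pool = (2, 3, 0)
  W6: need (2, 3, 0) fits (2, 3, 0); releases (1, 0, 0), pool now (3, 3, 0)
  W2: need (3, 3, 0) fits (3, 3, 0); releases (2, 0, 0), pool now (5, 3, 0)
  W9 cannot run: need (9, 1, 4) vs free (5, 3, 0) (insufficient r3 and r4)
  W8 cannot run: need (6, 5, 3) vs free (5, 3, 0) (insufficient r3, r2 and r4)
  W1 cannot run: need (8, 9, 5) vs free (5, 3, 0) (insufficient r3, r2 and r4)
  W7 cannot run: need (5, 5, 1) vs free (5, 3, 0) (insufficient r2 and r4)
  W5 cannot run: need (0, 2, 1) vs free (5, 3, 0) (insufficient r4)
Had the request been granted, W9, W8, W1, W7 and W5 could never finish.


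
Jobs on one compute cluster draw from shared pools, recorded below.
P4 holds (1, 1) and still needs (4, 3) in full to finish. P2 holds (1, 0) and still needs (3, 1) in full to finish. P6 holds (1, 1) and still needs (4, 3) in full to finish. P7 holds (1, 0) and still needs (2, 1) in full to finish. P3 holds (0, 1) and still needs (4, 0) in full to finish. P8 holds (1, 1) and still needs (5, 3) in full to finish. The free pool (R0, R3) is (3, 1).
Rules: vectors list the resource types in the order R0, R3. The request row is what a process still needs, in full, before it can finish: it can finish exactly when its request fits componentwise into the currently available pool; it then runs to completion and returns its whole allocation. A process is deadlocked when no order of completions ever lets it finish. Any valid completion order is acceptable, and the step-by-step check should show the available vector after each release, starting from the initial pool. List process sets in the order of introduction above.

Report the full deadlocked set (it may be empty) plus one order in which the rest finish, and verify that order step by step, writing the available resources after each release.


Deadlocked set: P4, P6 and P8.
Key observation: even finishing P2, P7, P3 leaves just (5, 2) free — too little R3 for any of the remaining processes.
A valid finishing order for the others: P2, P7, P3. Step-by-step check:
  pool = (3, 1)
  run P2 (needs (3, 1), free (3, 1)); after release of (1, 0) the pool is (4, 1)
  run P7 (needs (2, 1), free (4, 1)); after release of (1, 0) the pool is (5, 1)
  run P3 (needs (4, 0), free (5, 1)); after release of (0, 1) the pool is (5, 2)
None of the blocked processes ever fits:
  P4 still needs (4, 3) but only (5, 2) is free — short on R3
  P6 still needs (4, 3) but only (5, 2) is free — short on R3
  P8 still needs (5, 3) but only (5, 2) is free — short on R3


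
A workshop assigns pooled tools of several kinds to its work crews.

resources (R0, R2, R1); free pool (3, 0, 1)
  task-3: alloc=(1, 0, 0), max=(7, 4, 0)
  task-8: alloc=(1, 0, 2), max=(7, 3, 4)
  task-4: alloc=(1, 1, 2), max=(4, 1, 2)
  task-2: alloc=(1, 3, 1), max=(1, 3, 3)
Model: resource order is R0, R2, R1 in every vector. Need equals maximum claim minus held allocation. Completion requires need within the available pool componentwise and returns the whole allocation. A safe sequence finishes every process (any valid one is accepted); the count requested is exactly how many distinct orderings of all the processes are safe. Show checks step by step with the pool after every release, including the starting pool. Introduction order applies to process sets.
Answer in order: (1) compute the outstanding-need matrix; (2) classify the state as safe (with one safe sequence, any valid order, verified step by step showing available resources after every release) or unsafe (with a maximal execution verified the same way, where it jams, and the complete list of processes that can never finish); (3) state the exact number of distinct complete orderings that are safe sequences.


(1) Need matrix, components ordered R0, R2, R1:
  task-3: (6, 4, 0)
  task-8: (6, 3, 2)
  task-4: (3, 0, 0)
  task-2: (0, 0, 2)
(2) UNSAFE — no complete ordering exists.
Key observation: task-4, task-2 can finish, but then (5, 4, 4) is all there is, and the blocked group's R0 demands exceed it.
Going as far as possible: task-4, task-2; after that, nothing fits. Verifying each step:
  pool = (3, 0, 1)
  task-4: need (3, 0, 0) fits (3, 0, 1); releases (1, 1, 2), pool now (4, 1, 3)
  task-2: need (0, 0, 2) fits (4, 1, 3); releases (1, 3, 1), pool now (5, 4, 4)
  task-3 cannot run: need (6, 4, 0) vs free (5, 4, 4) (insufficient R0)
  task-8 cannot run: need (6, 3, 2) vs free (5, 4, 4) (insufficient R0)
Processes that can never finish: task-3 and task-8.
(3) The exact count: 0 of the possible complete orderings are safe sequences.


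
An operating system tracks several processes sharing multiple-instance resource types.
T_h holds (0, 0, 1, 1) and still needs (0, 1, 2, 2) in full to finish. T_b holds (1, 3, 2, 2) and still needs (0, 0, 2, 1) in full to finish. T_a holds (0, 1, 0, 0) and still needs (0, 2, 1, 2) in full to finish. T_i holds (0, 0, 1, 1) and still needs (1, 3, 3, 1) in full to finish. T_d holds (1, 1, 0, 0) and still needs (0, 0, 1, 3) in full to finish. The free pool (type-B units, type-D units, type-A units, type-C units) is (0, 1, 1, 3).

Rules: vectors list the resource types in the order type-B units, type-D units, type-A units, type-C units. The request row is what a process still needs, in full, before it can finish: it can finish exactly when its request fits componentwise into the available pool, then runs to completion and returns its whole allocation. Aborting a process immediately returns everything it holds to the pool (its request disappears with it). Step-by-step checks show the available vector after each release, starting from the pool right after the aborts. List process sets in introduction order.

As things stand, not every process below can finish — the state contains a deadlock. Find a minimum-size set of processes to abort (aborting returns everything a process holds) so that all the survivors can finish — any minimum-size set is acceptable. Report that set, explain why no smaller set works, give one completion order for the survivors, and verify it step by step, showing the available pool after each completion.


Minimum abort set: T_i.
Key observation: the deadlocked T_b becomes finishable only because T_i released (0, 0, 1, 1); it completes at step 2 below.
Minimality: the empty abort set fails — the state is deadlocked as it stands.
The survivors complete as T_d, T_b, T_h, T_a. Verifying each step (starting from the post-abort pool):
  pool = (0, 1, 2, 4)
  run T_d (needs (0, 0, 1, 3), free (0, 1, 2, 4)); after release of (1, 1, 0, 0) the pool is (1, 2, 2, 4)
  run T_b (needs (0, 0, 2, 1), free (1, 2, 2, 4)); after release of (1, 3, 2, 2) the pool is (2, 5, 4, 6)
  run T_h (needs (0, 1, 2, 2), free (2, 5, 4, 6)); after release of (0, 0, 1, 1) the pool is (2, 5, 5, 7)
  run T_a (needs (0, 2, 1, 2), free (2, 5, 5, 7)); after release of (0, 1, 0, 0) the pool is (2, 6, 5, 7)


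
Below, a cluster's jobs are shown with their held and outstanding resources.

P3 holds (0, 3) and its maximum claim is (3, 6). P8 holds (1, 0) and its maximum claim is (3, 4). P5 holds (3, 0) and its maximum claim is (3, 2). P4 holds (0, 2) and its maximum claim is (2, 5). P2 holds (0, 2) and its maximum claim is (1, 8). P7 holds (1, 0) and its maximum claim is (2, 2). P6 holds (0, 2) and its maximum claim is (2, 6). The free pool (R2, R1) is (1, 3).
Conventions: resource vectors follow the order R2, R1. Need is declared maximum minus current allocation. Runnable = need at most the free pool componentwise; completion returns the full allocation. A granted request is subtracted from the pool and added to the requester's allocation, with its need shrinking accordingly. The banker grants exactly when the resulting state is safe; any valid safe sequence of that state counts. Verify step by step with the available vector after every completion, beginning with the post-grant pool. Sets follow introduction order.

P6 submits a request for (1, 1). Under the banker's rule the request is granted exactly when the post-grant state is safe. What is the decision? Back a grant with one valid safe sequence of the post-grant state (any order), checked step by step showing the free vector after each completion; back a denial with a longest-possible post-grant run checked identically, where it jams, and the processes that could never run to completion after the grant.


DENY. Granting would leave the state unsafe.
Key observation: R1 is the bottleneck — with P5, P7 done the pool holds (4, 2), short of every remaining need.
Pretend the grant happened; the run P5, P7 goes as far as possible. Check, step by step:
  pool = (0, 2)
  run P5 (needs (0, 2), free (0, 2)); after release of (3, 0) the pool is (3, 2)
  run P7 (needs (1, 2), free (3, 2)); after release of (1, 0) the pool is (4, 2)
  blocked: P3 wants (3, 3), pool (4, 2) — not enough R1
  blocked: P8 wants (2, 4), pool (4, 2) — not enough R1
  blocked: P4 wants (2, 3), pool (4, 2) — not enough R1
  blocked: P2 wants (1, 6), pool (4, 2) — not enough R1
  blocked: P6 wants (1, 3), pool (4, 2) — not enough R1
Had the request been granted, P3, P8, P4, P2 and P6 could never finish.
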